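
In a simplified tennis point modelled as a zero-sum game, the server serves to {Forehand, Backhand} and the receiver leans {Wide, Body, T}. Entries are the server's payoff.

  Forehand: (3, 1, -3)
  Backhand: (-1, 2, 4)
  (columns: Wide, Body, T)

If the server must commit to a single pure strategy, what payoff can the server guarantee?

-1

Row minima: Forehand → -3, Backhand → -1.
The best of these is -1.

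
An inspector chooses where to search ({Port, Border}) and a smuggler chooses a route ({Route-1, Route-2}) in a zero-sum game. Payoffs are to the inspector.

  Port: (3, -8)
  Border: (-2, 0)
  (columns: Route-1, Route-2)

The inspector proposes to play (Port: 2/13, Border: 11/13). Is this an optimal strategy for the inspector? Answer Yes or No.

Yes

Against Route-1 this mix gives (2/13)·3 + (11/13)·(-2) = -16/13.
Against Route-2 this mix gives (2/13)·(-8) + (11/13)·0 = -16/13.
All of the smuggler's active replies (Route-1, Route-2) yield -16/13, and no column does worse for the inspector. The mix makes the smuggler indifferent and guarantees -16/13, so it is optimal.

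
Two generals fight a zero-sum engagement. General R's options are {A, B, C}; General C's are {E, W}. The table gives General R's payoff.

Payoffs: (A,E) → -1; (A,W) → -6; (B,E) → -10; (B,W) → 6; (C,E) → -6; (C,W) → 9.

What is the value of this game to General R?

-9/4

Row minima: A → -6, B → -10, C → -6; maximin = -6.
Column maxima: E → -1, W → 9; minimax = -1.
-6 ≠ -1, so there is no saddle point; optimal play is mixed.
B is strictly dominated by C, so General R never plays it.
On the remaining 2×2 (A, C vs E, W):
Let General R play A with probability p. Expected payoff against E: (-1)p + (-6)(1−p) = 5p − 6; against W: (-6)p + 9(1−p) = −15p + 9.
Setting these equal: 5p − 6 = −15p + 9 ⇒ 20p = 15 ⇒ p = 3/4, and the value is (5)·(3/4) − 6 = -9/4.
For General C: with q = P(E), equating A's and C's payoffs gives 5q − 6 = −15q + 9 ⇒ q = 3/4.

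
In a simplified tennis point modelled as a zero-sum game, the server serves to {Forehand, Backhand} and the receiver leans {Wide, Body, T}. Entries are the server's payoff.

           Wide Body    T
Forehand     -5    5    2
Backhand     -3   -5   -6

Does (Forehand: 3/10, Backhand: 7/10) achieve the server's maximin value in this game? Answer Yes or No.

Against Wide this mix gives (3/10)·(-5) + (7/10)·(-3) = -18/5.
Against Body this mix gives (3/10)·5 + (7/10)·(-5) = -2.
Against T this mix gives (3/10)·2 + (7/10)·(-6) = -18/5.
All of the receiver's active replies (Wide, T) yield -18/5, and no column does worse for the server. The mix makes the receiver indifferent and guarantees -18/5, so it is optimal.

Yes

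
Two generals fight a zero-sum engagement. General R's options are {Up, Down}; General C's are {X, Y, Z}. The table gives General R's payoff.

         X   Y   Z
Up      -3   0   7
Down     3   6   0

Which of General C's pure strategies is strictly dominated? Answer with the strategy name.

X holds General R's payoff strictly below Y in every row: -3 < 0, 3 < 6.
So Y is strictly dominated for General C.

Y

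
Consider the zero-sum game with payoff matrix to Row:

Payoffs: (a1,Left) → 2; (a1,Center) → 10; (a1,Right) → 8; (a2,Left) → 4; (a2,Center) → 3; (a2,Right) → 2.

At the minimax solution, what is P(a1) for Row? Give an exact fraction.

Row minima: a1 → 2, a2 → 2; maximin = 2.
Column maxima: Left → 4, Center → 10, Right → 8; minimax = 4.
2 ≠ 4, so there is no saddle point; optimal play is mixed.
Center is strictly dominated by Right (it gives Row strictly more in every row), so Column never plays it.
On the remaining 2×2 (a1, a2 vs Left, Right):
Let Row play a1 with probability p. Expected payoff against Left: 2p + 4(1−p) = −2p + 4; against Right: 8p + 2(1−p) = 6p + 2.
Setting these equal: −2p + 4 = 6p + 2 ⇒ −8p = -2 ⇒ p = 1/4, and the value is (-2)·(1/4) + 4 = 7/2.
For Column: with q = P(Left), equating a1's and a2's payoffs gives −6q + 8 = 2q + 2 ⇒ q = 3/4.

1/4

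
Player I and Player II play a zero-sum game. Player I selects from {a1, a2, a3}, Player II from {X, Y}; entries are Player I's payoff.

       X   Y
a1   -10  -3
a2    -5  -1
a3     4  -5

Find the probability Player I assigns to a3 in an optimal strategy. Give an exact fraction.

4/13

Row minima: a1 → -10, a2 → -5, a3 → -5; maximin = -5.
Column maxima: X → 4, Y → -1; minimax = -1.
-5 ≠ -1, so there is no saddle point; optimal play is mixed.
a1 is strictly dominated by a2, so Player I never plays it.
On the remaining 2×2 (a2, a3 vs X, Y):
Let Player I play a2 with probability p. Expected payoff against X: (-5)p + 4(1−p) = −9p + 4; against Y: (-1)p + (-5)(1−p) = 4p − 5.
Setting these equal: −9p + 4 = 4p − 5 ⇒ −13p = -9 ⇒ p = 9/13, and the value is (-9)·(9/13) + 4 = -29/13.
For Player II: with q = P(X), equating a2's and a3's payoffs gives −4q − 1 = 9q − 5 ⇒ q = 4/13.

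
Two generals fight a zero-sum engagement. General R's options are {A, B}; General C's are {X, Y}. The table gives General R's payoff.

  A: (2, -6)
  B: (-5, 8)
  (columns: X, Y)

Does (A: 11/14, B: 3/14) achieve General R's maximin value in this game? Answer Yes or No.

Against X this mix gives (11/14)·2 + (3/14)·(-5) = 1/2.
Against Y this mix gives (11/14)·(-6) + (3/14)·8 = -3.
General C will play Y, holding General R to -3. Shifting weight toward the row that does better against Y would raise this floor (the equalizing mix achieves -2/3 against both Y and X), so the proposed strategy is not optimal.

No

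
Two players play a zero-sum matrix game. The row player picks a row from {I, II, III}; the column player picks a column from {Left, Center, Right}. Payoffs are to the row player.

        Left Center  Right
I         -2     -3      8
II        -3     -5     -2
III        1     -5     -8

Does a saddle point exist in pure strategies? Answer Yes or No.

Yes

Row minima: I → -3, II → -5, III → -8; maximin = -3.
Column maxima: Left → 1, Center → -3, Right → 8; minimax = -3.
maximin = minimax = -3, so a saddle point exists.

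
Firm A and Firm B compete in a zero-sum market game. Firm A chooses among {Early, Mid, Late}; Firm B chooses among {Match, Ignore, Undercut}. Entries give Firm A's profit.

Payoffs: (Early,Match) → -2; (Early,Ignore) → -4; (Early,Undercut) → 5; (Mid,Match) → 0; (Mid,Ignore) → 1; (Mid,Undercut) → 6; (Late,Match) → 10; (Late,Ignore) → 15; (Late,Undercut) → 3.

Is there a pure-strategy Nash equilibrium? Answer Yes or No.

Row minima: Early → -4, Mid → 0, Late → 3; maximin = 3.
Column maxima: Match → 10, Ignore → 15, Undercut → 6; minimax = 6.
3 ≠ 6, so no pure-strategy equilibrium exists.

No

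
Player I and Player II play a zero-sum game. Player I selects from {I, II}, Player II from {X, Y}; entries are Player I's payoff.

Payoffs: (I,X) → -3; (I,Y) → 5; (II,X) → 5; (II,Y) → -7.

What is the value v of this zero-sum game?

1/5

Row minima: I → -3, II → -7; maximin = -3.
Column maxima: X → 5, Y → 5; minimax = 5.
-3 ≠ 5, so there is no saddle point; optimal play is mixed.
Let Player I play I with probability p. Expected payoff against X: (-3)p + 5(1−p) = −8p + 5; against Y: 5p + (-7)(1−p) = 12p − 7.
Setting these equal: −8p + 5 = 12p − 7 ⇒ −20p = -12 ⇒ p = 3/5, and the value is (-8)·(3/5) + 5 = 1/5.
For Player II: with q = P(X), equating I's and II's payoffs gives −8q + 5 = 12q − 7 ⇒ q = 3/5.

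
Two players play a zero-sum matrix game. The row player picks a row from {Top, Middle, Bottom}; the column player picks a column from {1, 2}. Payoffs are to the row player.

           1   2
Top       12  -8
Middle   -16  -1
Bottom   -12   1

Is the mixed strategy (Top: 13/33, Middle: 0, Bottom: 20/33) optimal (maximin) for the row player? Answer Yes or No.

Against 1 this mix gives (13/33)·12 + (20/33)·(-12) = -28/11.
Against 2 this mix gives (13/33)·(-8) + (20/33)·1 = -28/11.
All of the column player's active replies (1, 2) yield -28/11, and no column does worse for the row player. The mix makes the column player indifferent and guarantees -28/11, so it is optimal.

Yes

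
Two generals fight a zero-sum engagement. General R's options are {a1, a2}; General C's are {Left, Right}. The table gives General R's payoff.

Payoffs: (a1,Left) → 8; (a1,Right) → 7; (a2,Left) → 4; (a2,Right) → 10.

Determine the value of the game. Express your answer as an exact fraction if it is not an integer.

Row minima: a1 → 7, a2 → 4; maximin = 7.
Column maxima: Left → 8, Right → 10; minimax = 8.
7 ≠ 8, so there is no saddle point; optimal play is mixed.
Let General R play a1 with probability p. Expected payoff against Left: 8p + 4(1−p) = 4p + 4; against Right: 7p + 10(1−p) = −3p + 10.
Setting these equal: 4p + 4 = −3p + 10 ⇒ 7p = 6 ⇒ p = 6/7, and the value is (4)·(6/7) + 4 = 52/7.
For General C: with q = P(Left), equating a1's and a2's payoffs gives q + 7 = −6q + 10 ⇒ q = 3/7.

52/7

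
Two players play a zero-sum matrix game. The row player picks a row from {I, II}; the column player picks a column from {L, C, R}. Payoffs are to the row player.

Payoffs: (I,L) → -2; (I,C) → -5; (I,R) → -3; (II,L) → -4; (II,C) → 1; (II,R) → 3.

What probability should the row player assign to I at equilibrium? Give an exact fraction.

5/8

Row minima: I → -5, II → -4; maximin = -4.
Column maxima: L → -2, C → 1, R → 3; minimax = -2.
-4 ≠ -2, so there is no saddle point; optimal play is mixed.
R is strictly dominated by C (it gives the row player strictly more in every row), so the column player never plays it.
On the remaining 2×2 (I, II vs L, C):
Let the row player play I with probability p. Expected payoff against L: (-2)p + (-4)(1−p) = 2p − 4; against C: (-5)p + 1(1−p) = −6p + 1.
Setting these equal: 2p − 4 = −6p + 1 ⇒ 8p = 5 ⇒ p = 5/8, and the value is (2)·(5/8) − 4 = -11/4.
For the column player: with q = P(L), equating I's and II's payoffs gives 3q − 5 = −5q + 1 ⇒ q = 3/4.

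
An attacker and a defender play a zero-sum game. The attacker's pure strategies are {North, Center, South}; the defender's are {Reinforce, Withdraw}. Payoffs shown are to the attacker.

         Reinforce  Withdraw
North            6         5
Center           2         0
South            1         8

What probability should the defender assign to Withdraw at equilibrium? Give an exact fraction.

5/8

Row minima: North → 5, Center → 0, South → 1; maximin = 5.
Column maxima: Reinforce → 6, Withdraw → 8; minimax = 6.
5 ≠ 6, so there is no saddle point; optimal play is mixed.
Center is strictly dominated by North, so the attacker never plays it.
On the remaining 2×2 (North, South vs Reinforce, Withdraw):
Let the attacker play North with probability p. Expected payoff against Reinforce: 6p + 1(1−p) = 5p + 1; against Withdraw: 5p + 8(1−p) = −3p + 8.
Setting these equal: 5p + 1 = −3p + 8 ⇒ 8p = 7 ⇒ p = 7/8, and the value is (5)·(7/8) + 1 = 43/8.
For the defender: with q = P(Reinforce), equating North's and South's payoffs gives q + 5 = −7q + 8 ⇒ q = 3/8.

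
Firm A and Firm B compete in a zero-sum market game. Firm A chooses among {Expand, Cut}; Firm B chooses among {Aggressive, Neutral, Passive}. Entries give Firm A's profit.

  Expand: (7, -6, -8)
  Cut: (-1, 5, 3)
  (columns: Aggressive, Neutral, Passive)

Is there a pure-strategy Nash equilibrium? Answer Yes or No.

No

Row minima: Expand → -8, Cut → -1; maximin = -1.
Column maxima: Aggressive → 7, Neutral → 5, Passive → 3; minimax = 3.
-1 ≠ 3, so no pure-strategy equilibrium exists.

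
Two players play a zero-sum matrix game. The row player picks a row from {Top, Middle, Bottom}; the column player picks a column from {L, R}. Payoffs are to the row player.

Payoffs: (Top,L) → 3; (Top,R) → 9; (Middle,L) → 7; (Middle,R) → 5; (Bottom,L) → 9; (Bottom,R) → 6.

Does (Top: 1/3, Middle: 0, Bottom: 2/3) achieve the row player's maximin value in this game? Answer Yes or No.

Against L this mix gives (1/3)·3 + (2/3)·9 = 7.
Against R this mix gives (1/3)·9 + (2/3)·6 = 7.
All of the column player's active replies (L, R) yield 7, and no column does worse for the row player. The mix makes the column player indifferent and guarantees 7, so it is optimal.

Yes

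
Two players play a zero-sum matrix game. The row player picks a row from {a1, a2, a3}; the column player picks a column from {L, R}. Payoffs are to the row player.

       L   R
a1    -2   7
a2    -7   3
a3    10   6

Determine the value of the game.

82/13

Row minima: a1 → -2, a2 → -7, a3 → 6; maximin = 6.
Column maxima: L → 10, R → 7; minimax = 7.
6 ≠ 7, so there is no saddle point; optimal play is mixed.
a2 is strictly dominated by a1, so the row player never plays it.
On the remaining 2×2 (a1, a3 vs L, R):
Let the row player play a1 with probability p. Expected payoff against L: (-2)p + 10(1−p) = −12p + 10; against R: 7p + 6(1−p) = p + 6.
Setting these equal: −12p + 10 = p + 6 ⇒ −13p = -4 ⇒ p = 4/13, and the value is (-12)·(4/13) + 10 = 82/13.
For the column player: with q = P(L), equating a1's and a3's payoffs gives −9q + 7 = 4q + 6 ⇒ q = 1/13.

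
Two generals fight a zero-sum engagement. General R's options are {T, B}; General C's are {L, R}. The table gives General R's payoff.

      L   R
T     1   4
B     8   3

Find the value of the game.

Row minima: T → 1, B → 3; maximin = 3.
Column maxima: L → 8, R → 4; minimax = 4.
3 ≠ 4, so there is no saddle point; optimal play is mixed.
Let General R play T with probability p. Expected payoff against L: 1p + 8(1−p) = −7p + 8; against R: 4p + 3(1−p) = p + 3.
Setting these equal: −7p + 8 = p + 3 ⇒ −8p = -5 ⇒ p = 5/8, and the value is (-7)·(5/8) + 8 = 29/8.
For General C: with q = P(L), equating T's and B's payoffs gives −3q + 4 = 5q + 3 ⇒ q = 1/8.

29/8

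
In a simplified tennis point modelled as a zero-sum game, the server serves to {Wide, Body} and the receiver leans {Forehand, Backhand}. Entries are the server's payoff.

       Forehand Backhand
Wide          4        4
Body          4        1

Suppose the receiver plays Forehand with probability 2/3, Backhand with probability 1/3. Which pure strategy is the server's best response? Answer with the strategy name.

Wide

Expected payoff of Wide: (2/3)·4 + (1/3)·4 = 4.
Expected payoff of Body: (2/3)·4 + (1/3)·1 = 3.
The largest is 4, so the server's best response is Wide.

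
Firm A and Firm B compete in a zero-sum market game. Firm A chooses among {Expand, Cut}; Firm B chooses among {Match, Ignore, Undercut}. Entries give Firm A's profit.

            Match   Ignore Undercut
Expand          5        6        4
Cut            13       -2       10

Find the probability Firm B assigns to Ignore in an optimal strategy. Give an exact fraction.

Row minima: Expand → 4, Cut → -2; maximin = 4.
Column maxima: Match → 13, Ignore → 6, Undercut → 10; minimax = 6.
4 ≠ 6, so there is no saddle point; optimal play is mixed.
Match is strictly dominated by Undercut (it gives Firm A strictly more in every row), so Firm B never plays it.
On the remaining 2×2 (Expand, Cut vs Ignore, Undercut):
Let Firm A play Expand with probability p. Expected payoff against Ignore: 6p + (-2)(1−p) = 8p − 2; against Undercut: 4p + 10(1−p) = −6p + 10.
Setting these equal: 8p − 2 = −6p + 10 ⇒ 14p = 12 ⇒ p = 6/7, and the value is (8)·(6/7) − 2 = 34/7.
For Firm B: with q = P(Ignore), equating Expand's and Cut's payoffs gives 2q + 4 = −12q + 10 ⇒ q = 3/7.

3/7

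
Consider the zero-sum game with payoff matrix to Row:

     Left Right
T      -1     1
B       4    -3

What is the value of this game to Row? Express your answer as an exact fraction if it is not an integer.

Row minima: T → -1, B → -3; maximin = -1.
Column maxima: Left → 4, Right → 1; minimax = 1.
-1 ≠ 1, so there is no saddle point; optimal play is mixed.
Let Row play T with probability p. Expected payoff against Left: (-1)p + 4(1−p) = −5p + 4; against Right: 1p + (-3)(1−p) = 4p − 3.
Setting these equal: −5p + 4 = 4p − 3 ⇒ −9p = -7 ⇒ p = 7/9, and the value is (-5)·(7/9) + 4 = 1/9.
For Column: with q = P(Left), equating T's and B's payoffs gives −2q + 1 = 7q − 3 ⇒ q = 4/9.

1/9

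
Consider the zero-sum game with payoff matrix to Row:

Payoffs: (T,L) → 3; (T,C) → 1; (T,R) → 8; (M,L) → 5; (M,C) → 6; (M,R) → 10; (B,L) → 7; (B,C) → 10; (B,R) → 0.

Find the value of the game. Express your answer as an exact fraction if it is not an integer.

35/6

Row minima: T → 1, M → 5, B → 0; maximin = 5.
Column maxima: L → 7, C → 10, R → 10; minimax = 7.
5 ≠ 7, so there is no saddle point; optimal play is mixed.
T is strictly dominated by M, so Row never plays it.
With T eliminated, C is strictly dominated by L (it gives Row strictly more in every remaining row), so Column never plays it.
On the remaining 2×2 (M, B vs L, R):
Let Row play M with probability p. Expected payoff against L: 5p + 7(1−p) = −2p + 7; against R: 10p + 0(1−p) = 10p.
Setting these equal: −2p + 7 = 10p ⇒ −12p = -7 ⇒ p = 7/12, and the value is (-2)·(7/12) + 7 = 35/6.
For Column: with q = P(L), equating M's and B's payoffs gives −5q + 10 = 7q ⇒ q = 5/6.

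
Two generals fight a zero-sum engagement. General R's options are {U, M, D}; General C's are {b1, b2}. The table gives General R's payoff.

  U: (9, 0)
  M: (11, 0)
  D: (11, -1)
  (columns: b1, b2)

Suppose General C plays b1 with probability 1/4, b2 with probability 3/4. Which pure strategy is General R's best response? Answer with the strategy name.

Expected payoff of U: (1/4)·9 + (3/4)·0 = 9/4.
Expected payoff of M: (1/4)·11 + (3/4)·0 = 11/4.
Expected payoff of D: (1/4)·11 + (3/4)·(-1) = 2.
The largest is 11/4, so General R's best response is M.

M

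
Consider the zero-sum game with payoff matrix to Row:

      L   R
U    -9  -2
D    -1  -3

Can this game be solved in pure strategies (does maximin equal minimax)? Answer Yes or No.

No

Row minima: U → -9, D → -3; maximin = -3.
Column maxima: L → -1, R → -2; minimax = -2.
-3 ≠ -2, so no pure-strategy equilibrium exists.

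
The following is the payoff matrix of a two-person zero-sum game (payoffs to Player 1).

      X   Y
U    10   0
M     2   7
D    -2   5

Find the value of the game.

14/3

Row minima: U → 0, M → 2, D → -2; maximin = 2.
Column maxima: X → 10, Y → 7; minimax = 7.
2 ≠ 7, so there is no saddle point; optimal play is mixed.
D is strictly dominated by M, so Player 1 never plays it.
On the remaining 2×2 (U, M vs X, Y):
Let Player 1 play U with probability p. Expected payoff against X: 10p + 2(1−p) = 8p + 2; against Y: 0p + 7(1−p) = −7p + 7.
Setting these equal: 8p + 2 = −7p + 7 ⇒ 15p = 5 ⇒ p = 1/3, and the value is (8)·(1/3) + 2 = 14/3.
For Player 2: with q = P(X), equating U's and M's payoffs gives 10q = −5q + 7 ⇒ q = 7/15.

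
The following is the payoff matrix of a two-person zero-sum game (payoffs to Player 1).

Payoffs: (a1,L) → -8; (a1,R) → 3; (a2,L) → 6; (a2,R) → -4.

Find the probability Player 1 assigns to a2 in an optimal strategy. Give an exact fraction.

11/21

Row minima: a1 → -8, a2 → -4; maximin = -4.
Column maxima: L → 6, R → 3; minimax = 3.
-4 ≠ 3, so there is no saddle point; optimal play is mixed.
Let Player 1 play a1 with probability p. Expected payoff against L: (-8)p + 6(1−p) = −14p + 6; against R: 3p + (-4)(1−p) = 7p − 4.
Setting these equal: −14p + 6 = 7p − 4 ⇒ −21p = -10 ⇒ p = 10/21, and the value is (-14)·(10/21) + 6 = -2/3.
For Player 2: with q = P(L), equating a1's and a2's payoffs gives −11q + 3 = 10q − 4 ⇒ q = 1/3.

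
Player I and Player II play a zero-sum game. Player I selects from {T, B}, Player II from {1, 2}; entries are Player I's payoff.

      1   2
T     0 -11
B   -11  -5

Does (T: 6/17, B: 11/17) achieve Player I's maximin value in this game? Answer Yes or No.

Yes

Against 1 this mix gives (6/17)·0 + (11/17)·(-11) = -121/17.
Against 2 this mix gives (6/17)·(-11) + (11/17)·(-5) = -121/17.
All of Player II's active replies (1, 2) yield -121/17, and no column does worse for Player I. The mix makes Player II indifferent and guarantees -121/17, so it is optimal.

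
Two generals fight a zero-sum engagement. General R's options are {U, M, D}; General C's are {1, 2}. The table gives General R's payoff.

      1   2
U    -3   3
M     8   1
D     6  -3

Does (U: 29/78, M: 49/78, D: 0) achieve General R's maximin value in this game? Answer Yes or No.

No

Against 1 this mix gives (29/78)·(-3) + (49/78)·8 = 305/78.
Against 2 this mix gives (29/78)·3 + (49/78)·1 = 68/39.
General C will play 2, holding General R to 68/39. Shifting weight toward the row that does better against 2 would raise this floor (the equalizing mix achieves 27/13 against both 2 and 1), so the proposed strategy is not optimal.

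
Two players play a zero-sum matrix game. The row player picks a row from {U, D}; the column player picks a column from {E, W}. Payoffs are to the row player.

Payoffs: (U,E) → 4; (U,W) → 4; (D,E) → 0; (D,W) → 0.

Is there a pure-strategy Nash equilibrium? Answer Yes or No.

Yes

Row minima: U → 4, D → 0; maximin = 4.
Column maxima: E → 4, W → 4; minimax = 4.
maximin = minimax = 4, so a saddle point exists.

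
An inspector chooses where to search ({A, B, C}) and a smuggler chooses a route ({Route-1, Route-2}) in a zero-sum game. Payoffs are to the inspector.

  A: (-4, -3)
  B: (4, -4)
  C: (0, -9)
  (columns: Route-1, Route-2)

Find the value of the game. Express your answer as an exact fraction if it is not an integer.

Row minima: A → -4, B → -4, C → -9; maximin = -4.
Column maxima: Route-1 → 4, Route-2 → -3; minimax = -3.
-4 ≠ -3, so there is no saddle point; optimal play is mixed.
C is strictly dominated by B, so the inspector never plays it.
On the remaining 2×2 (A, B vs Route-1, Route-2):
Let the inspector play A with probability p. Expected payoff against Route-1: (-4)p + 4(1−p) = −8p + 4; against Route-2: (-3)p + (-4)(1−p) = p − 4.
Setting these equal: −8p + 4 = p − 4 ⇒ −9p = -8 ⇒ p = 8/9, and the value is (-8)·(8/9) + 4 = -28/9.
For the smuggler: with q = P(Route-1), equating A's and B's payoffs gives −q − 3 = 8q − 4 ⇒ q = 1/9.

-28/9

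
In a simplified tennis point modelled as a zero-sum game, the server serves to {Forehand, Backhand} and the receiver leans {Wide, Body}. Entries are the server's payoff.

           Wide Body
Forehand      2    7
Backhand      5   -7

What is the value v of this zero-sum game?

49/17

Row minima: Forehand → 2, Backhand → -7; maximin = 2.
Column maxima: Wide → 5, Body → 7; minimax = 5.
2 ≠ 5, so there is no saddle point; optimal play is mixed.
Let the server play Forehand with probability p. Expected payoff against Wide: 2p + 5(1−p) = −3p + 5; against Body: 7p + (-7)(1−p) = 14p − 7.
Setting these equal: −3p + 5 = 14p − 7 ⇒ −17p = -12 ⇒ p = 12/17, and the value is (-3)·(12/17) + 5 = 49/17.
For the receiver: with q = P(Wide), equating Forehand's and Backhand's payoffs gives −5q + 7 = 12q − 7 ⇒ q = 14/17.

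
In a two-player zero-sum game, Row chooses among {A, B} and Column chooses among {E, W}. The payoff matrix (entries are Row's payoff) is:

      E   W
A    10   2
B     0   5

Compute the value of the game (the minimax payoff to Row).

50/13

Row minima: A → 2, B → 0; maximin = 2.
Column maxima: E → 10, W → 5; minimax = 5.
2 ≠ 5, so there is no saddle point; optimal play is mixed.
Let Row play A with probability p. Expected payoff against E: 10p + 0(1−p) = 10p; against W: 2p + 5(1−p) = −3p + 5.
Setting these equal: 10p = −3p + 5 ⇒ 13p = 5 ⇒ p = 5/13, and the value is (10)·(5/13) = 50/13.
For Column: with q = P(E), equating A's and B's payoffs gives 8q + 2 = −5q + 5 ⇒ q = 3/13.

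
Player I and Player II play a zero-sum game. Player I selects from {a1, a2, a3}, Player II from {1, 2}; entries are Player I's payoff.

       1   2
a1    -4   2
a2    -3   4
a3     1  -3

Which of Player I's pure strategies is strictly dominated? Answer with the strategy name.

a2 gives a strictly higher payoff than a1 against every column: -3 > -4, 4 > 2.
So a1 is strictly dominated and Player I never plays it.

a1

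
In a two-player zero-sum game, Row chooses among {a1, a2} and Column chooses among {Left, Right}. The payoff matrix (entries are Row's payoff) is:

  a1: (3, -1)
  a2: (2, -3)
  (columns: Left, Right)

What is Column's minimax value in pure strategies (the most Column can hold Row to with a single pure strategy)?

Column maxima: Left → 3, Right → -1.
The smallest of these is -1.

-1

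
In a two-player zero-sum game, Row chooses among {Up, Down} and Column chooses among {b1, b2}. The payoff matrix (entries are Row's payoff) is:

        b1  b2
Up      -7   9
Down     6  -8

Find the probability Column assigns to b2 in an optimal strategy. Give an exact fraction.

13/30

Row minima: Up → -7, Down → -8; maximin = -7.
Column maxima: b1 → 6, b2 → 9; minimax = 6.
-7 ≠ 6, so there is no saddle point; optimal play is mixed.
Let Row play Up with probability p. Expected payoff against b1: (-7)p + 6(1−p) = −13p + 6; against b2: 9p + (-8)(1−p) = 17p − 8.
Setting these equal: −13p + 6 = 17p − 8 ⇒ −30p = -14 ⇒ p = 7/15, and the value is (-13)·(7/15) + 6 = -1/15.
For Column: with q = P(b1), equating Up's and Down's payoffs gives −16q + 9 = 14q − 8 ⇒ q = 17/30.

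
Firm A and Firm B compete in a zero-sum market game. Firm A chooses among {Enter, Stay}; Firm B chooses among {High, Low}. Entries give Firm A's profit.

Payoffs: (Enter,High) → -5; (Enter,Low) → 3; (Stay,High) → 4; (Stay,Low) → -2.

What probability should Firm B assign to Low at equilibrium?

Row minima: Enter → -5, Stay → -2; maximin = -2.
Column maxima: High → 4, Low → 3; minimax = 3.
-2 ≠ 3, so there is no saddle point; optimal play is mixed.
Let Firm A play Enter with probability p. Expected payoff against High: (-5)p + 4(1−p) = −9p + 4; against Low: 3p + (-2)(1−p) = 5p − 2.
Setting these equal: −9p + 4 = 5p − 2 ⇒ −14p = -6 ⇒ p = 3/7, and the value is (-9)·(3/7) + 4 = 1/7.
For Firm B: with q = P(High), equating Enter's and Stay's payoffs gives −8q + 3 = 6q − 2 ⇒ q = 5/14.

9/14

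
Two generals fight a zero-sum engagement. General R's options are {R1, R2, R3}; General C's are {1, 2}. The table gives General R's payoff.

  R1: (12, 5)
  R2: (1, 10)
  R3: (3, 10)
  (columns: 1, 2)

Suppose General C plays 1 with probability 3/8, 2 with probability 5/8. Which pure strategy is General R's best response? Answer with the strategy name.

R1

Expected payoff of R1: (3/8)·12 + (5/8)·5 = 61/8.
Expected payoff of R2: (3/8)·1 + (5/8)·10 = 53/8.
Expected payoff of R3: (3/8)·3 + (5/8)·10 = 59/8.
The largest is 61/8, so General R's best response is R1.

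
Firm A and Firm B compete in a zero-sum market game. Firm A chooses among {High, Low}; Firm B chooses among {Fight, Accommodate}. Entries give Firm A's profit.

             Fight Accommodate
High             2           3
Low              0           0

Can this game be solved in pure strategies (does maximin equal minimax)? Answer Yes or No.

Row minima: High → 2, Low → 0; maximin = 2.
Column maxima: Fight → 2, Accommodate → 3; minimax = 2.
maximin = minimax = 2, so a saddle point exists.

Yes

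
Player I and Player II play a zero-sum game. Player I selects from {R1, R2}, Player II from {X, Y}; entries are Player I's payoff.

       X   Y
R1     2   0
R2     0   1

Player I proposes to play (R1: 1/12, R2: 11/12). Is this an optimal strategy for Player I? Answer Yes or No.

No

Against X this mix gives (1/12)·2 + (11/12)·0 = 1/6.
Against Y this mix gives (1/12)·0 + (11/12)·1 = 11/12.
Player II will play X, holding Player I to 1/6. Shifting weight toward the row that does better against X would raise this floor (the equalizing mix achieves 2/3 against both X and Y), so the proposed strategy is not optimal.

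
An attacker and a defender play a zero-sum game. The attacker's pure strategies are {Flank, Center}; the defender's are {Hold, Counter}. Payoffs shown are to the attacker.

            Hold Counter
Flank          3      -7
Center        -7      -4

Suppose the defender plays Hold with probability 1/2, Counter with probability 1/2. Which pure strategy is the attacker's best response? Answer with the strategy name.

Expected payoff of Flank: (1/2)·3 + (1/2)·(-7) = -2.
Expected payoff of Center: (1/2)·(-7) + (1/2)·(-4) = -11/2.
The largest is -2, so the attacker's best response is Flank.

Flank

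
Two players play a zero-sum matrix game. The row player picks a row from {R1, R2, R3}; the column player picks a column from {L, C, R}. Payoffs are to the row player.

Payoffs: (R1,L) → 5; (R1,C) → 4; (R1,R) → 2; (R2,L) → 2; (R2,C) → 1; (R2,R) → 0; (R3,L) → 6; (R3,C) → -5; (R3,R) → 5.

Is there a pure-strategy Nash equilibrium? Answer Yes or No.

No

Row minima: R1 → 2, R2 → 0, R3 → -5; maximin = 2.
Column maxima: L → 6, C → 4, R → 5; minimax = 4.
2 ≠ 4, so no pure-strategy equilibrium exists.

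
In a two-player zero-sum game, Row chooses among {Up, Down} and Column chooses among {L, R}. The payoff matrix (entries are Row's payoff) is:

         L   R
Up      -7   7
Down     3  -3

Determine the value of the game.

0

Row minima: Up → -7, Down → -3; maximin = -3.
Column maxima: L → 3, R → 7; minimax = 3.
-3 ≠ 3, so there is no saddle point; optimal play is mixed.
Let Row play Up with probability p. Expected payoff against L: (-7)p + 3(1−p) = −10p + 3; against R: 7p + (-3)(1−p) = 10p − 3.
Setting these equal: −10p + 3 = 10p − 3 ⇒ −20p = -6 ⇒ p = 3/10, and the value is (-10)·(3/10) + 3 = 0.
For Column: with q = P(L), equating Up's and Down's payoffs gives −14q + 7 = 6q − 3 ⇒ q = 1/2.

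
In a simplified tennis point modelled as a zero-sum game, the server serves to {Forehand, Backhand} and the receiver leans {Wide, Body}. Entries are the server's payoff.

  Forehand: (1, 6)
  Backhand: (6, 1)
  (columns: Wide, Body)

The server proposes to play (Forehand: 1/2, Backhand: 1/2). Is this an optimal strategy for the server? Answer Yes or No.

Against Wide this mix gives (1/2)·1 + (1/2)·6 = 7/2.
Against Body this mix gives (1/2)·6 + (1/2)·1 = 7/2.
All of the receiver's active replies (Wide, Body) yield 7/2, and no column does worse for the server. The mix makes the receiver indifferent and guarantees 7/2, so it is optimal.

Yes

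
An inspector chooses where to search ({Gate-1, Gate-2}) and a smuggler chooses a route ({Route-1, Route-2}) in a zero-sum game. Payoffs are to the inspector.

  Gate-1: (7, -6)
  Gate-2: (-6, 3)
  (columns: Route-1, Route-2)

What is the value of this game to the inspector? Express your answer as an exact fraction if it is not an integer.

-15/22

Row minima: Gate-1 → -6, Gate-2 → -6; maximin = -6.
Column maxima: Route-1 → 7, Route-2 → 3; minimax = 3.
-6 ≠ 3, so there is no saddle point; optimal play is mixed.
Let the inspector play Gate-1 with probability p. Expected payoff against Route-1: 7p + (-6)(1−p) = 13p − 6; against Route-2: (-6)p + 3(1−p) = −9p + 3.
Setting these equal: 13p − 6 = −9p + 3 ⇒ 22p = 9 ⇒ p = 9/22, and the value is (13)·(9/22) − 6 = -15/22.
For the smuggler: with q = P(Route-1), equating Gate-1's and Gate-2's payoffs gives 13q − 6 = −9q + 3 ⇒ q = 9/22.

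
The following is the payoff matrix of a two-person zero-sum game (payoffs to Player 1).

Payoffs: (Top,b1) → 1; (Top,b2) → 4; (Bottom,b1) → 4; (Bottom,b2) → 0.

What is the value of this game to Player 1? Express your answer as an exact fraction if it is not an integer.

Row minima: Top → 1, Bottom → 0; maximin = 1.
Column maxima: b1 → 4, b2 → 4; minimax = 4.
1 ≠ 4, so there is no saddle point; optimal play is mixed.
Let Player 1 play Top with probability p. Expected payoff against b1: 1p + 4(1−p) = −3p + 4; against b2: 4p + 0(1−p) = 4p.
Setting these equal: −3p + 4 = 4p ⇒ −7p = -4 ⇒ p = 4/7, and the value is (-3)·(4/7) + 4 = 16/7.
For Player 2: with q = P(b1), equating Top's and Bottom's payoffs gives −3q + 4 = 4q ⇒ q = 4/7.

16/7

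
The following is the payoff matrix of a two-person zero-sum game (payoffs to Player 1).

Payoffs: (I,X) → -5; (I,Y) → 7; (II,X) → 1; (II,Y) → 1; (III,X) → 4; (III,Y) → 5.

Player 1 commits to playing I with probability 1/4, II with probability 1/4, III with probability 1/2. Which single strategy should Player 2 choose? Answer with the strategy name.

X

If Player 2 plays X, Player 1's expected payoff is (1/4)·(-5) + (1/4)·1 + (1/2)·4 = 1.
If Player 2 plays Y, Player 1's expected payoff is (1/4)·7 + (1/4)·1 + (1/2)·5 = 9/2.
Player 2 minimizes Player 1's payoff; the smallest is 1, so the best response is X.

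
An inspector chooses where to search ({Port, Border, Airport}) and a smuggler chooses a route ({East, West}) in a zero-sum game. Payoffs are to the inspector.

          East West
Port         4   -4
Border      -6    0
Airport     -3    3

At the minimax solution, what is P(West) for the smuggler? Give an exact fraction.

Row minima: Port → -4, Border → -6, Airport → -3; maximin = -3.
Column maxima: East → 4, West → 3; minimax = 3.
-3 ≠ 3, so there is no saddle point; optimal play is mixed.
Border is strictly dominated by Airport, so the inspector never plays it.
On the remaining 2×2 (Port, Airport vs East, West):
Let the inspector play Port with probability p. Expected payoff against East: 4p + (-3)(1−p) = 7p − 3; against West: (-4)p + 3(1−p) = −7p + 3.
Setting these equal: 7p − 3 = −7p + 3 ⇒ 14p = 6 ⇒ p = 3/7, and the value is (7)·(3/7) − 3 = 0.
For the smuggler: with q = P(East), equating Port's and Airport's payoffs gives 8q − 4 = −6q + 3 ⇒ q = 1/2.

1/2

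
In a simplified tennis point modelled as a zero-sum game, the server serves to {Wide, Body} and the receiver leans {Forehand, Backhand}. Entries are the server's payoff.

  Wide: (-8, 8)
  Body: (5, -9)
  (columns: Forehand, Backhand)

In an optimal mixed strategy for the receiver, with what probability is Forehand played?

Row minima: Wide → -8, Body → -9; maximin = -8.
Column maxima: Forehand → 5, Backhand → 8; minimax = 5.
-8 ≠ 5, so there is no saddle point; optimal play is mixed.
Let the server play Wide with probability p. Expected payoff against Forehand: (-8)p + 5(1−p) = −13p + 5; against Backhand: 8p + (-9)(1−p) = 17p − 9.
Setting these equal: −13p + 5 = 17p − 9 ⇒ −30p = -14 ⇒ p = 7/15, and the value is (-13)·(7/15) + 5 = -16/15.
For the receiver: with q = P(Forehand), equating Wide's and Body's payoffs gives −16q + 8 = 14q − 9 ⇒ q = 17/30.

17/30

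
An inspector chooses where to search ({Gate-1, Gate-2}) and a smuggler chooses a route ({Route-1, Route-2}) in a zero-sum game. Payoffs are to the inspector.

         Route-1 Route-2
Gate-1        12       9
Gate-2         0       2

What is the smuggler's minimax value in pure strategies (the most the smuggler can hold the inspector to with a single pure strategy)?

Column maxima: Route-1 → 12, Route-2 → 9.
The smallest of these is 9.

9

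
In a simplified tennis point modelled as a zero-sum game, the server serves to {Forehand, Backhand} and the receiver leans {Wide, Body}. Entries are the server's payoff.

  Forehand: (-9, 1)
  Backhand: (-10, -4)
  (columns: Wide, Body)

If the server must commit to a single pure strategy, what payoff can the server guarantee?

Row minima: Forehand → -9, Backhand → -10.
The best of these is -9.

-9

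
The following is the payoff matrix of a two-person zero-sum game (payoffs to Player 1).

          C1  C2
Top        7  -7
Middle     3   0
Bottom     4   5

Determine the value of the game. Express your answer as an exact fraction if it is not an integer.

Row minima: Top → -7, Middle → 0, Bottom → 4; maximin = 4.
Column maxima: C1 → 7, C2 → 5; minimax = 5.
4 ≠ 5, so there is no saddle point; optimal play is mixed.
Middle is strictly dominated by Bottom, so Player 1 never plays it.
On the remaining 2×2 (Top, Bottom vs C1, C2):
Let Player 1 play Top with probability p. Expected payoff against C1: 7p + 4(1−p) = 3p + 4; against C2: (-7)p + 5(1−p) = −12p + 5.
Setting these equal: 3p + 4 = −12p + 5 ⇒ 15p = 1 ⇒ p = 1/15, and the value is (3)·(1/15) + 4 = 21/5.
For Player 2: with q = P(C1), equating Top's and Bottom's payoffs gives 14q − 7 = −q + 5 ⇒ q = 4/5.

21/5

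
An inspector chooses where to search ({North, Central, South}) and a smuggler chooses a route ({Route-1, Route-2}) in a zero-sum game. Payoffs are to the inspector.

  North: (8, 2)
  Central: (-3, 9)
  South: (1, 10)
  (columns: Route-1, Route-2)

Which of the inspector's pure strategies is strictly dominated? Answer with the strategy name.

Central

South gives a strictly higher payoff than Central against every column: 1 > -3, 10 > 9.
So Central is strictly dominated and the inspector never plays it.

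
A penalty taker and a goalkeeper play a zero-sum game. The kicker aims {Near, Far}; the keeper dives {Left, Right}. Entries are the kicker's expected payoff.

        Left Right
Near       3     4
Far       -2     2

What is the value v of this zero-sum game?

3

Row minima: Near → 3, Far → -2; maximin = 3.
Column maxima: Left → 3, Right → 4; minimax = 3.
Since maximin = minimax = 3, there is a saddle point and the value is 3.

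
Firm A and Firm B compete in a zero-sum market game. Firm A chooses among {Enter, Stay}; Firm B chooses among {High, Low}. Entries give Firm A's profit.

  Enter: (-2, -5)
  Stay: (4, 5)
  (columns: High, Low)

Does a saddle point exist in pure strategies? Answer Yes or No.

Yes

Row minima: Enter → -5, Stay → 4; maximin = 4.
Column maxima: High → 4, Low → 5; minimax = 4.
maximin = minimax = 4, so a saddle point exists.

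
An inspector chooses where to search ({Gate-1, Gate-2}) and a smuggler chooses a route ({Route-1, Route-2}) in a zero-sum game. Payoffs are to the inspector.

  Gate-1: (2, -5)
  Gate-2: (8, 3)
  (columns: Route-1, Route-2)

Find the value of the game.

Row minima: Gate-1 → -5, Gate-2 → 3; maximin = 3.
Column maxima: Route-1 → 8, Route-2 → 3; minimax = 3.
Since maximin = minimax = 3, there is a saddle point and the value is 3.

3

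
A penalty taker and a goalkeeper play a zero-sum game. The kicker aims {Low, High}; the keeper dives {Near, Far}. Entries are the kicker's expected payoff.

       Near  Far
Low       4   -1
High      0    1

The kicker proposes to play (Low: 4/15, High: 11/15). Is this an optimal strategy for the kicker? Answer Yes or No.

No

Against Near this mix gives (4/15)·4 + (11/15)·0 = 16/15.
Against Far this mix gives (4/15)·(-1) + (11/15)·1 = 7/15.
The keeper will play Far, holding the kicker to 7/15. Shifting weight toward the row that does better against Far would raise this floor (the equalizing mix achieves 2/3 against both Far and Near), so the proposed strategy is not optimal.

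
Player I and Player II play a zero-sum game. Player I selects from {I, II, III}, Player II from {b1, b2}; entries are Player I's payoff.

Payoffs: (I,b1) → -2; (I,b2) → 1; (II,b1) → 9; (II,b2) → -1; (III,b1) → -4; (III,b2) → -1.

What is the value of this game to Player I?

Row minima: I → -2, II → -1, III → -4; maximin = -1.
Column maxima: b1 → 9, b2 → 1; minimax = 1.
-1 ≠ 1, so there is no saddle point; optimal play is mixed.
III is strictly dominated by I, so Player I never plays it.
On the remaining 2×2 (I, II vs b1, b2):
Let Player I play I with probability p. Expected payoff against b1: (-2)p + 9(1−p) = −11p + 9; against b2: 1p + (-1)(1−p) = 2p − 1.
Setting these equal: −11p + 9 = 2p − 1 ⇒ −13p = -10 ⇒ p = 10/13, and the value is (-11)·(10/13) + 9 = 7/13.
For Player II: with q = P(b1), equating I's and II's payoffs gives −3q + 1 = 10q − 1 ⇒ q = 2/13.

7/13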